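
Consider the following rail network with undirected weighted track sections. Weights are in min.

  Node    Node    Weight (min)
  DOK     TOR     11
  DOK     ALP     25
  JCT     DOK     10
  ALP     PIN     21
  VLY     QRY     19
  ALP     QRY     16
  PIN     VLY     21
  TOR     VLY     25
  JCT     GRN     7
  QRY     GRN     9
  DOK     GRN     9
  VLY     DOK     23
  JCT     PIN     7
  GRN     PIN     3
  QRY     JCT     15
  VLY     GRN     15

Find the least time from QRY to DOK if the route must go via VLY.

Best QRY to VLY: QRY–VLY costing 19
Best VLY to DOK: VLY–DOK costing 23
Total via VLY: 19 + 23 = 42 min.

42 min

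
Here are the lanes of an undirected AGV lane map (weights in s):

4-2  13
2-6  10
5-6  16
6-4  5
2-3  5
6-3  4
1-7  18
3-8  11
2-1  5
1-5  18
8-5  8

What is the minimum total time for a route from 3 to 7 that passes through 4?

Best 3 to 4: 3–6–4 costing 9
Best 4 to 7: 4–2–1–7 costing 36
Total via 4: 9 + 36 = 45 s.

45 s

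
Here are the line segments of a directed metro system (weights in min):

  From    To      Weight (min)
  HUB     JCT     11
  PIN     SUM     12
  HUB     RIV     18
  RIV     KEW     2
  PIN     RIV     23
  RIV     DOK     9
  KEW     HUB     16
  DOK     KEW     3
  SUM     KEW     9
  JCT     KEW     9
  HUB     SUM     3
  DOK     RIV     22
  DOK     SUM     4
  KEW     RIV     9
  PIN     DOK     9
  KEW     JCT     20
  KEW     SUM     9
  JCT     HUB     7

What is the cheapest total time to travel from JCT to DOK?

Compare a few routes:
JCT → KEW → RIV → DOK: 9+9+9 = 27
JCT → HUB → RIV → DOK: 7+18+9 = 34
JCT → HUB → SUM → KEW → RIV → DOK: 7+3+9+9+9 = 37
Cheapest is JCT → KEW → RIV → DOK at 27 min.

27 min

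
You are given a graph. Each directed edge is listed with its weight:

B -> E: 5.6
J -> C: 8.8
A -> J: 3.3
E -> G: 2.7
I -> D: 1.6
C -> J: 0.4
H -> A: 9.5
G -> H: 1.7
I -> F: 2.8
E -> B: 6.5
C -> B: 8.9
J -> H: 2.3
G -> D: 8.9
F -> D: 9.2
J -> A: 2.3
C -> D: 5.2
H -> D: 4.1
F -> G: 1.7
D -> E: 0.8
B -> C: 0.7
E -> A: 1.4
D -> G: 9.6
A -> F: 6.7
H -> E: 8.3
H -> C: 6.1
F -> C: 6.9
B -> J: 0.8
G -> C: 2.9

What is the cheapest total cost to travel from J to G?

9.9

Compare a few routes:
J–A–F–G: 2.3+6.7+1.7 = 10.7
J–H–D–G: 2.3+4.1+9.6 = 16
J–H–E–G: 2.3+8.3+2.7 = 13.3
J–H–D–E–G: 2.3+4.1+0.8+2.7 = 9.9
The minimum is 9.9 via J–H–D–E–G.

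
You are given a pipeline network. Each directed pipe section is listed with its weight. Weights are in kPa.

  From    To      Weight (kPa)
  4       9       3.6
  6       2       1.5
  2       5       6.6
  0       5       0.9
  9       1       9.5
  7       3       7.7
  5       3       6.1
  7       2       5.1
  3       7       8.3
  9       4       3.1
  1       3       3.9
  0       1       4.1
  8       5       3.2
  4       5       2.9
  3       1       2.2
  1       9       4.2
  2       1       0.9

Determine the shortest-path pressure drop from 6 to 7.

Candidate routes:
6 - 2 - 5 - 3 - 7: 1.5+6.6+6.1+8.3 = 22.5
6 - 2 - 1 - 3 - 7: 1.5+0.9+3.9+8.3 = 14.6
6 - 2 - 1 - 9 - 4 - 5 - 3 - 7: 1.5+0.9+4.2+3.1+2.9+6.1+8.3 = 27
The minimum is 14.6 kPa via 6 - 2 - 1 - 3 - 7.

14.6 kPa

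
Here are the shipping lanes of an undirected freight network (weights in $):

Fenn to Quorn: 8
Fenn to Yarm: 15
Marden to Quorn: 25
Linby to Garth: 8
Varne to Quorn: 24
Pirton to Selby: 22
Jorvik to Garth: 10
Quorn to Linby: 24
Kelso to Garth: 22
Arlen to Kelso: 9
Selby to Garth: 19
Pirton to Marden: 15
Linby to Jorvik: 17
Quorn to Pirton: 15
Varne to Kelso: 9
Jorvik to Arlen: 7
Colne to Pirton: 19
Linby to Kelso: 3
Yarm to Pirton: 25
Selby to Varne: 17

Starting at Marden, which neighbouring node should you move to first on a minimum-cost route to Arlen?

Quorn

Enumerating some paths:
Marden–Quorn–Varne–Kelso–Arlen: 25+24+9+9 = 67
Marden–Pirton–Quorn–Linby–Kelso–Arlen: 15+15+24+3+9 = 66
Marden–Quorn–Linby–Kelso–Arlen: 25+24+3+9 = 61
The minimum is $61 via Marden–Quorn–Linby–Kelso–Arlen.
So from Marden the first move is to Quorn.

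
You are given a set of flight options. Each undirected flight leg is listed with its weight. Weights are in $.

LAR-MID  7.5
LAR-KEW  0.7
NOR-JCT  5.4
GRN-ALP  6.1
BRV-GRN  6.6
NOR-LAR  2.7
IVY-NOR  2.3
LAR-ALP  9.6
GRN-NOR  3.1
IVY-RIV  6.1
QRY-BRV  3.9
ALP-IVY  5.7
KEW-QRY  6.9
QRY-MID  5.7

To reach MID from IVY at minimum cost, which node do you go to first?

NOR

Candidate routes:
IVY–NOR–LAR–KEW–QRY–MID: 2.3+2.7+0.7+6.9+5.7 = 18.3
IVY–NOR–LAR–MID: 2.3+2.7+7.5 = 12.5
Cheapest is IVY–NOR–LAR–MID at $12.5.
So from IVY the first move is to NOR.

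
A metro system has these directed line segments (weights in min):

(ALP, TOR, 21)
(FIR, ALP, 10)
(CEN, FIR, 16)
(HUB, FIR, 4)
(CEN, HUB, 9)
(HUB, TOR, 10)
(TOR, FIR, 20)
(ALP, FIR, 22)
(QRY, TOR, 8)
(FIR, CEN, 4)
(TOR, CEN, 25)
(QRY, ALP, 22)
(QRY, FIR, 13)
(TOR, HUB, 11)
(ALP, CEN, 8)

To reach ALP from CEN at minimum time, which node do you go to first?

Compare a few routes:
CEN–FIR–ALP: 16+10 = 26
CEN–HUB–TOR–FIR–ALP: 9+10+20+10 = 49
CEN–HUB–FIR–ALP: 9+4+10 = 23
Cheapest is CEN–HUB–FIR–ALP at 23 min.
So from CEN the first move is to HUB.

HUB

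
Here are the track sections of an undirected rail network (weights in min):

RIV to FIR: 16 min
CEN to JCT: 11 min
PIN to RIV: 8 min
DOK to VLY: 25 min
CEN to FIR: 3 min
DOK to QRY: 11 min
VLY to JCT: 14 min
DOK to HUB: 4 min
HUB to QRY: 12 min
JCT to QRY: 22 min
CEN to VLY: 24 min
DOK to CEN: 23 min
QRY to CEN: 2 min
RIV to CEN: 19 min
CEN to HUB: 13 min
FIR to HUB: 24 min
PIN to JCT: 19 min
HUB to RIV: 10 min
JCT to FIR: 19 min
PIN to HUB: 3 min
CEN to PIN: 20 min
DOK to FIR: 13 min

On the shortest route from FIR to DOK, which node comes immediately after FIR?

DOK

Enumerating some paths:
FIR–DOK: 13 = 13
FIR–CEN–QRY–DOK: 3+2+11 = 16
Cheapest is FIR–DOK at 13 min.
So from FIR the first move is to DOK.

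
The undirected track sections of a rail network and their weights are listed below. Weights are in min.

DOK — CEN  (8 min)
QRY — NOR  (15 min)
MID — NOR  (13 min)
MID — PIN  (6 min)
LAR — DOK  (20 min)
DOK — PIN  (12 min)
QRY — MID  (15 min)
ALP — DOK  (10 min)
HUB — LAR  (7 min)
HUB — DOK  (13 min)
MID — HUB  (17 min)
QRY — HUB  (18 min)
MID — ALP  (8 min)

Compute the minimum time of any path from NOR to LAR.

37 min

Compare a few routes:
NOR → MID → PIN → DOK → HUB → LAR: 13+6+12+13+7 = 51
NOR → MID → PIN → DOK → LAR: 13+6+12+20 = 51
NOR → QRY → HUB → LAR: 15+18+7 = 40
NOR → MID → HUB → LAR: 13+17+7 = 37
The minimum is 37 min via NOR → MID → HUB → LAR.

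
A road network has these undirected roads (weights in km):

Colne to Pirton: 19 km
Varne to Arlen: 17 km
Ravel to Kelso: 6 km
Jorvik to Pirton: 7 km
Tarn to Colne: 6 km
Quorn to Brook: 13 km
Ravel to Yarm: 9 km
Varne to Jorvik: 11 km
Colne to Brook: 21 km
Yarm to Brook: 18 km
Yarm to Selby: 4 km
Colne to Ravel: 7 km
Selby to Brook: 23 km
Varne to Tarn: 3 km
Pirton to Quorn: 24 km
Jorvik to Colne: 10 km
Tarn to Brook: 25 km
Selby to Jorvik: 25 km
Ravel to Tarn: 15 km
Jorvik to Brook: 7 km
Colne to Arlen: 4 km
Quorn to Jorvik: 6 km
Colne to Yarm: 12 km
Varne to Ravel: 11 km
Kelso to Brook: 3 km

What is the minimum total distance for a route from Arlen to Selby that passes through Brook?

Best Arlen to Brook: Arlen–Colne–Ravel–Kelso–Brook costing 20
Shortest Brook→Selby: Brook–Yarm–Selby = 22
Total via Brook: 20 + 22 = 42 km.

42 km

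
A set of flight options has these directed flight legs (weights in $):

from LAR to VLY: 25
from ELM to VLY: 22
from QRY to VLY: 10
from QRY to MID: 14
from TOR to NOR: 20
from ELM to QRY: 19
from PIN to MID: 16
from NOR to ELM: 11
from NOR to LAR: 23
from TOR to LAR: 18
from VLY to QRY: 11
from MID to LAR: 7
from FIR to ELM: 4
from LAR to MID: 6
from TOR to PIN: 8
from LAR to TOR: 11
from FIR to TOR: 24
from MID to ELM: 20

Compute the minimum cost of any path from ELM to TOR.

$51

Shortest distances from ELM:
ELM: 0
QRY: 19  (via ELM)
VLY: 22  (via ELM)
MID: 33  (via QRY)
LAR: 40  (via MID)
TOR: 51  (via LAR)
Shortest route: ELM–QRY–MID–LAR–TOR = $51.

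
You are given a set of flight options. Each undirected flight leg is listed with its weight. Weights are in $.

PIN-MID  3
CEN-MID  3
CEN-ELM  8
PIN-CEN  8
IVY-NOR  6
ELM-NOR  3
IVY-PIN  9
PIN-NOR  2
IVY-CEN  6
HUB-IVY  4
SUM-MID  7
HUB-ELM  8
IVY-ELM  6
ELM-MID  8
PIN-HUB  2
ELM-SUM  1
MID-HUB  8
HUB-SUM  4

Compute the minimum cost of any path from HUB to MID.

Compare a few routes:
HUB → PIN → MID: 2+3 = 5
HUB → MID: 8 = 8
HUB → SUM → MID: 4+7 = 11
Cheapest is HUB → PIN → MID at $5.

$5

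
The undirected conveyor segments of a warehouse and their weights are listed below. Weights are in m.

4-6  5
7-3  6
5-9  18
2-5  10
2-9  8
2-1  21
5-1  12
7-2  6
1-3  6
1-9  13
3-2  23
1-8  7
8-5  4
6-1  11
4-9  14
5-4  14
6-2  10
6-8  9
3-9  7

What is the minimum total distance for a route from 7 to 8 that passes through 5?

20 m

Shortest 7→5: 7–2–5 = 16
Shortest 5→8: 5–8 = 4
Total via 5: 16 + 4 = 20 m.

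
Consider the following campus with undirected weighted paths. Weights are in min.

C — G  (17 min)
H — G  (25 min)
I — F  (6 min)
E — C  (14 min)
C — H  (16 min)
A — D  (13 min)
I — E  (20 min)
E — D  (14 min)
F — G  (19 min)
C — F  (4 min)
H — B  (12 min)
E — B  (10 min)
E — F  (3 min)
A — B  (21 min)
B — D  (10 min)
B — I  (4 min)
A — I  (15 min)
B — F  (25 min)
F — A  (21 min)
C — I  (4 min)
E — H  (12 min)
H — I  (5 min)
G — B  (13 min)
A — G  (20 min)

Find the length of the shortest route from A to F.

Running Dijkstra from A:
A: 0
D: 13  (via A)
I: 15  (via A)
B: 19  (via I)
C: 19  (via I)
G: 20  (via A)
H: 20  (via I)
F: 21  (via A)
Shortest route: A–F = 21 min.

21 min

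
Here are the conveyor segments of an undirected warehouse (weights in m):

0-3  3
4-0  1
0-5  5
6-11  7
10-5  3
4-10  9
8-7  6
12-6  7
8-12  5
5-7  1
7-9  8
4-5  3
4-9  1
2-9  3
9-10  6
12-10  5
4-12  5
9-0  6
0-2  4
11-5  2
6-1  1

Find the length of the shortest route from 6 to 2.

16 m

Compare a few routes:
6 - 11 - 5 - 4 - 0 - 2: 7+2+3+1+4 = 17
6 - 12 - 4 - 9 - 2: 7+5+1+3 = 16
Cheapest is 6 - 12 - 4 - 9 - 2 at 16 m.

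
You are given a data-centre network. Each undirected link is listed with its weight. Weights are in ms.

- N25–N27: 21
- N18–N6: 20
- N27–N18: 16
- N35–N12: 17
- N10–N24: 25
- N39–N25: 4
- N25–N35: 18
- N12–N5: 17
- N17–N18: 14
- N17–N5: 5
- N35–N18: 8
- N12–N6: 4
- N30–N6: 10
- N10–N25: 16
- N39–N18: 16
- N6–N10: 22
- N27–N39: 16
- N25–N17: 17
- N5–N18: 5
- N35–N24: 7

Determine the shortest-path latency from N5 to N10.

Compare a few routes:
N5 → N12 → N6 → N10: 17+4+22 = 43
N5 → N17 → N25 → N10: 5+17+16 = 38
N5 → N18 → N35 → N24 → N10: 5+8+7+25 = 45
N5 → N18 → N39 → N25 → N10: 5+16+4+16 = 41
The minimum is 38 ms via N5 → N17 → N25 → N10.

38 ms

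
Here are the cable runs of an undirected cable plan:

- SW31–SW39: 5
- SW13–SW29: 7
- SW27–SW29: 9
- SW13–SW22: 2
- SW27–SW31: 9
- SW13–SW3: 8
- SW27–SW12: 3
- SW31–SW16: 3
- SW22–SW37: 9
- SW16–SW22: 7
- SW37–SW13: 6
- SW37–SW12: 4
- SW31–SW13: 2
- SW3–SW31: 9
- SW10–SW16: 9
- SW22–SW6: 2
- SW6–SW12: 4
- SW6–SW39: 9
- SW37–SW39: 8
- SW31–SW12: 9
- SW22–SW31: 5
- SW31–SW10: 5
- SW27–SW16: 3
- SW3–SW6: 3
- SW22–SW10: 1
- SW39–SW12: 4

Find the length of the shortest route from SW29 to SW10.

Compare a few routes:
SW29 - SW27 - SW12 - SW6 - SW22 - SW10: 9+3+4+2+1 = 19
SW29 - SW13 - SW22 - SW10: 7+2+1 = 10
SW29 - SW13 - SW31 - SW10: 7+2+5 = 14
SW29 - SW13 - SW31 - SW22 - SW10: 7+2+5+1 = 15
The minimum is 10 via SW29 - SW13 - SW22 - SW10.

10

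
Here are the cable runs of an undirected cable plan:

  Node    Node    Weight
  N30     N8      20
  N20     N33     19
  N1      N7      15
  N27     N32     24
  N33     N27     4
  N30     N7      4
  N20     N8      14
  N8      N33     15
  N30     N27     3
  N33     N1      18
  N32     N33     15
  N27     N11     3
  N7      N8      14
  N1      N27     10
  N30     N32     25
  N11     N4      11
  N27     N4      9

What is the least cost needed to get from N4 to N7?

16

Running Dijkstra from N4:
N4: 0
N27: 9  (via N4)
N11: 11  (via N4)
N30: 12  (via N27)
N33: 13  (via N27)
N7: 16  (via N30)
Shortest route: N4 → N27 → N30 → N7 = 16.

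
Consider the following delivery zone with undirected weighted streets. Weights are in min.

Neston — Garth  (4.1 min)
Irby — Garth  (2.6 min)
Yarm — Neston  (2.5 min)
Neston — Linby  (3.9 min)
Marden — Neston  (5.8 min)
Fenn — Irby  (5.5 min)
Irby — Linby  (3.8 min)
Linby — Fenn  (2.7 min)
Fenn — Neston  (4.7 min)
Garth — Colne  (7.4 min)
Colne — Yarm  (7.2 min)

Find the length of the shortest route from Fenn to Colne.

Enumerating some paths:
Fenn → Irby → Garth → Colne: 5.5+2.6+7.4 = 15.5
Fenn → Neston → Yarm → Colne: 4.7+2.5+7.2 = 14.4
Fenn → Linby → Neston → Yarm → Colne: 2.7+3.9+2.5+7.2 = 16.3
Fenn → Neston → Garth → Colne: 4.7+4.1+7.4 = 16.2
The minimum is 14.4 min via Fenn → Neston → Yarm → Colne.

14.4 min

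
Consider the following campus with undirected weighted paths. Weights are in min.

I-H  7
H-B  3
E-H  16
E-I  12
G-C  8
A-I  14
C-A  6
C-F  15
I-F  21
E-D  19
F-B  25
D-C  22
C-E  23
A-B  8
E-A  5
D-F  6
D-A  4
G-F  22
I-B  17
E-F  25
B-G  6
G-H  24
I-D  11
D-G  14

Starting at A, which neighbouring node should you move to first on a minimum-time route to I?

Enumerating some paths:
A - D - I: 4+11 = 15
A - I: 14 = 14
A - B - H - I: 8+3+7 = 18
A - E - I: 5+12 = 17
Cheapest is A - I at 14 min.
So from A the first move is to I.

I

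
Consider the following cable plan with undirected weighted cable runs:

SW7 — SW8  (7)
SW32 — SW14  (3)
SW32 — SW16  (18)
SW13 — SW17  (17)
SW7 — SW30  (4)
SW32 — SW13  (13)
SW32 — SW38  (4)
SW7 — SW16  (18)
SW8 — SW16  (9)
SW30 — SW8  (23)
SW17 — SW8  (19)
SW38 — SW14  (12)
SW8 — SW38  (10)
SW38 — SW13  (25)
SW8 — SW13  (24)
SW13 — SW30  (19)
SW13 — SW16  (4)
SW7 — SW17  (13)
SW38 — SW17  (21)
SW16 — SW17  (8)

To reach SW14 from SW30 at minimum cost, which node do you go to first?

SW7

Enumerating some paths:
SW30 - SW13 - SW32 - SW14: 19+13+3 = 35
SW30 - SW7 - SW8 - SW38 - SW32 - SW14: 4+7+10+4+3 = 28
SW30 - SW7 - SW8 - SW38 - SW14: 4+7+10+12 = 33
The minimum is 28 via SW30 - SW7 - SW8 - SW38 - SW32 - SW14.
So from SW30 the first move is to SW7.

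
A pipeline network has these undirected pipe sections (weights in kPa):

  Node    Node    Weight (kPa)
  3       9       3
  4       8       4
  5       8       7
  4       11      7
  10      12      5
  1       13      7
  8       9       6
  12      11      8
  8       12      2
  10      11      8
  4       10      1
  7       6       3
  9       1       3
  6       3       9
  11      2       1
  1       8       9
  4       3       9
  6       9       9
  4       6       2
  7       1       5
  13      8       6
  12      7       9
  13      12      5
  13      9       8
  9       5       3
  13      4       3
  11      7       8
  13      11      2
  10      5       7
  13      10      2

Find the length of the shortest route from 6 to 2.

8 kPa

Compare a few routes:
6–4–13–11–2: 2+3+2+1 = 8
6–4–11–2: 2+7+1 = 10
6–7–11–2: 3+8+1 = 12
6–4–10–11–2: 2+1+8+1 = 12
The minimum is 8 kPa via 6–4–13–11–2.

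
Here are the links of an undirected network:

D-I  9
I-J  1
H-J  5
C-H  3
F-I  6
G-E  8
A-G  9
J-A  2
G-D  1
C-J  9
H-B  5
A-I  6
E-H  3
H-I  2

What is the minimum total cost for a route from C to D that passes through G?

Shortest C→G: C–H–E–G = 14
Best G to D: G–D costing 1
Total via G: 14 + 1 = 15.

15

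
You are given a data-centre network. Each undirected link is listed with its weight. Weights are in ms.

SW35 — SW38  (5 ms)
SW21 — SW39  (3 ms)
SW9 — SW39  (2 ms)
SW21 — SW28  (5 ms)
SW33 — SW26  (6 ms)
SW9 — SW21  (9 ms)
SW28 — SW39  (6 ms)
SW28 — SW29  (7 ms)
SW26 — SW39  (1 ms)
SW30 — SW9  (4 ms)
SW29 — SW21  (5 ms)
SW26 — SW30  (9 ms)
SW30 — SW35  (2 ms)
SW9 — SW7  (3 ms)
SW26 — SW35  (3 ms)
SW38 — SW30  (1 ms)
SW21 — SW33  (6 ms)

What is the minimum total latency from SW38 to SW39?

Enumerating some paths:
SW38 → SW35 → SW26 → SW39: 5+3+1 = 9
SW38 → SW30 → SW26 → SW39: 1+9+1 = 11
SW38 → SW30 → SW9 → SW39: 1+4+2 = 7
Cheapest is SW38 → SW30 → SW9 → SW39 at 7 ms.

7 ms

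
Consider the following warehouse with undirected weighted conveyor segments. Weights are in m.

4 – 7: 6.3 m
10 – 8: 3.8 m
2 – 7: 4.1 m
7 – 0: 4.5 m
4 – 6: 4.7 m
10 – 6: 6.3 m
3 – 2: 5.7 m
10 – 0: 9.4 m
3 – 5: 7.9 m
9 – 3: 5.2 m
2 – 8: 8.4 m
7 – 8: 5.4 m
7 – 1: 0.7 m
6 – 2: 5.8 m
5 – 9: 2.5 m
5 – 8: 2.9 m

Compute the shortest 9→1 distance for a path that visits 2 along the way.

15.7 m

Best 9 to 2: 9–3–2 costing 10.9
Best 2 to 1: 2–7–1 costing 4.8
Total via 2: 10.9 + 4.8 = 15.7 m.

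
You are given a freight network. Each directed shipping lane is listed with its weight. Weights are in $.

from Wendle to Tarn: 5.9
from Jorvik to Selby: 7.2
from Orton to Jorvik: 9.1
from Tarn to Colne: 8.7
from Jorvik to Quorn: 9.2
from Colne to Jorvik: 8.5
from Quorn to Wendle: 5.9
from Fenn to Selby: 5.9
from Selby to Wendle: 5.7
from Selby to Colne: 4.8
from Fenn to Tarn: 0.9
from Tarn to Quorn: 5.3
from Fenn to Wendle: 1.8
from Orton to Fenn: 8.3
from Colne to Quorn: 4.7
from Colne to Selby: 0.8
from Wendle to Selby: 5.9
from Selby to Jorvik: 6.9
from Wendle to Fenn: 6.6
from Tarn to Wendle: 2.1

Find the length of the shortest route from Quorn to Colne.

Running Dijkstra from Quorn:
Quorn: 0
Wendle: 5.9  (via Quorn)
Tarn: 11.8  (via Wendle)
Selby: 11.8  (via Wendle)
Fenn: 12.5  (via Wendle)
Colne: 16.6  (via Selby)
Shortest route: Quorn–Wendle–Selby–Colne = $16.6.

$16.6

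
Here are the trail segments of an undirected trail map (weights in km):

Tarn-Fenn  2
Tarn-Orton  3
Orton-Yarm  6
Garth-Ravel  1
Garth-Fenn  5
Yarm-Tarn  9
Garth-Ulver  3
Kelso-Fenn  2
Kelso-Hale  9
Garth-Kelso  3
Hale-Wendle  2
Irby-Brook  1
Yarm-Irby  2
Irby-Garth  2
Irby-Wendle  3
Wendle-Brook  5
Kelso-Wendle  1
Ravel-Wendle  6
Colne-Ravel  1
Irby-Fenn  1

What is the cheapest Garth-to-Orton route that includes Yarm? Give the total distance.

10 km

Shortest Garth→Yarm: Garth → Irby → Yarm = 4
Shortest Yarm→Orton: Yarm → Orton = 6
Total via Yarm: 4 + 6 = 10 km.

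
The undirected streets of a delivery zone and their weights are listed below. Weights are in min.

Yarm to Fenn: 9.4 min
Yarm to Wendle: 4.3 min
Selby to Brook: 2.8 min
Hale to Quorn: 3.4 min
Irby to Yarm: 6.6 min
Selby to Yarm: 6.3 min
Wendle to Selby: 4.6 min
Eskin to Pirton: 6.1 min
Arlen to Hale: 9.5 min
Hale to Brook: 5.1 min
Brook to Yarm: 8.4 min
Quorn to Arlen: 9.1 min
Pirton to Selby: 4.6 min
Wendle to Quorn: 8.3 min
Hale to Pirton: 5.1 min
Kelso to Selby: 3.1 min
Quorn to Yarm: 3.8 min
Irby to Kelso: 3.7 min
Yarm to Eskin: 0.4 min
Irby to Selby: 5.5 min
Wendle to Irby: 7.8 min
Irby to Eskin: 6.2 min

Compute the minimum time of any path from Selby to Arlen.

Candidate routes:
Selby–Pirton–Hale–Arlen: 4.6+5.1+9.5 = 19.2
Selby–Brook–Hale–Arlen: 2.8+5.1+9.5 = 17.4
Selby–Yarm–Quorn–Arlen: 6.3+3.8+9.1 = 19.2
The minimum is 17.4 min via Selby–Brook–Hale–Arlen.

17.4 min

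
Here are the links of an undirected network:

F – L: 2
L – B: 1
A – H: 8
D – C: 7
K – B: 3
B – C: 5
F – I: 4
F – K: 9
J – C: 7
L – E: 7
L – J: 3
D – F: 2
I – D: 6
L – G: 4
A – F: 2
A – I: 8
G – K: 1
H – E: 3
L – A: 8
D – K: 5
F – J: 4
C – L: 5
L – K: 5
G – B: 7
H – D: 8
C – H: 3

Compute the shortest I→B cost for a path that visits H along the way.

Shortest I→H: I–F–A–H = 14
Shortest H→B: H–C–B = 8
Total via H: 14 + 8 = 22.

22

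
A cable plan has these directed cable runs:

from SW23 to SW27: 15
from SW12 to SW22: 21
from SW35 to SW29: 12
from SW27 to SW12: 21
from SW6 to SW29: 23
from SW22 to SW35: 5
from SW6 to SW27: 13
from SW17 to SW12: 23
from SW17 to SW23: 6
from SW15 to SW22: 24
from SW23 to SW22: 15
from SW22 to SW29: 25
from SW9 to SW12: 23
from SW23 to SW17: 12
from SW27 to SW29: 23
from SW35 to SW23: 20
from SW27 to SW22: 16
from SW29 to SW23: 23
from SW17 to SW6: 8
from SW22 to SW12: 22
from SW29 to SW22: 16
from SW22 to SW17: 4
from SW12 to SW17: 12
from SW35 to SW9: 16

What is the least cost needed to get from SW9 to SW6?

Settle nodes by increasing distance from SW9:
SW9: 0
SW12: 23  (via SW9)
SW17: 35  (via SW12)
SW23: 41  (via SW17)
SW6: 43  (via SW17)
Shortest route: SW9–SW12–SW17–SW6 = 43.

43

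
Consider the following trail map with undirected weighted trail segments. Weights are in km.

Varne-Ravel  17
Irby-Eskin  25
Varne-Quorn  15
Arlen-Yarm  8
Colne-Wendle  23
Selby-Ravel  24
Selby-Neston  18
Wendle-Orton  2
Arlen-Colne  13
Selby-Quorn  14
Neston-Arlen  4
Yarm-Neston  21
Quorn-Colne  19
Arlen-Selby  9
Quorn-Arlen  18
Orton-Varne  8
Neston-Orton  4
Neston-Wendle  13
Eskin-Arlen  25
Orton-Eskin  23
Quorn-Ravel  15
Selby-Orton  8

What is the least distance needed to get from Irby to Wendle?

Settle nodes by increasing distance from Irby:
Irby: 0
Eskin: 25  (via Irby)
Orton: 48  (via Eskin)
Arlen: 50  (via Eskin)
Wendle: 50  (via Orton)
Shortest route: Irby → Eskin → Orton → Wendle = 50 km.

50 km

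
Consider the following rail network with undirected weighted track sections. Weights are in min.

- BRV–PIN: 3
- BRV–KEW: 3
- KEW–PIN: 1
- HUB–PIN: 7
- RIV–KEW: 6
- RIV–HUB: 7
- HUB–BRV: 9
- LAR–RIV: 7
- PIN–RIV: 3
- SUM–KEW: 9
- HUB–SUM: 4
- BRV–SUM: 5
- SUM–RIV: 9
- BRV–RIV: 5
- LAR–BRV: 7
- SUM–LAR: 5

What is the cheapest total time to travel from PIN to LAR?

Settle nodes by increasing distance from PIN:
PIN: 0
KEW: 1  (via PIN)
BRV: 3  (via PIN)
RIV: 3  (via PIN)
HUB: 7  (via PIN)
SUM: 8  (via BRV)
LAR: 10  (via BRV)
Shortest route: PIN → BRV → LAR = 10 min.

10 min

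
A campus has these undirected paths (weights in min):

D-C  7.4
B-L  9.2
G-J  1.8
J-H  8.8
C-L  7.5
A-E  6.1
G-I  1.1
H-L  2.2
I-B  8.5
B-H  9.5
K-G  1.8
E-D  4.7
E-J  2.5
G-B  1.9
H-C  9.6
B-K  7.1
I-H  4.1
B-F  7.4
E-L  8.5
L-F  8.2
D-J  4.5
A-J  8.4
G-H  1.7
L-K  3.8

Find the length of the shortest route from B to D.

Candidate routes:
B–G–J–E–D: 1.9+1.8+2.5+4.7 = 10.9
B–G–J–D: 1.9+1.8+4.5 = 8.2
The minimum is 8.2 min via B–G–J–D.

8.2 min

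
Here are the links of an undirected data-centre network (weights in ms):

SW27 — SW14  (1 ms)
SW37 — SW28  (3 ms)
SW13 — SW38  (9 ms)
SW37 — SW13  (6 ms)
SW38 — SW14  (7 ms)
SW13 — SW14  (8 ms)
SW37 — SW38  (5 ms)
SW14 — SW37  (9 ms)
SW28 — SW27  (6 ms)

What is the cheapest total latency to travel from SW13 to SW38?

Compare a few routes:
SW13–SW37–SW38: 6+5 = 11
SW13–SW38: 9 = 9
The minimum is 9 ms via SW13–SW38.

9 ms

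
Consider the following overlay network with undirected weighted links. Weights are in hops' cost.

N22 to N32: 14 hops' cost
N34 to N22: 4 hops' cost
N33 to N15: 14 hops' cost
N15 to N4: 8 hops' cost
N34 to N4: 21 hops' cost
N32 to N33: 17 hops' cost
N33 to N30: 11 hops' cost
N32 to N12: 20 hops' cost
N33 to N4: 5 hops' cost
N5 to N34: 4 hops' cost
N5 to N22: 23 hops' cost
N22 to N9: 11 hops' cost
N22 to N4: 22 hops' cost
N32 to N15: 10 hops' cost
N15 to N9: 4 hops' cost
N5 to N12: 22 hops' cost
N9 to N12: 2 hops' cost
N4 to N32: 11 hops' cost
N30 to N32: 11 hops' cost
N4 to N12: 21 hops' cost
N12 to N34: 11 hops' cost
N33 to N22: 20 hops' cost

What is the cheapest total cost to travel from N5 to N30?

Compare a few routes:
N5–N34–N4–N33–N30: 4+21+5+11 = 41
N5–N34–N12–N9–N15–N32–N30: 4+11+2+4+10+11 = 42
N5–N34–N22–N32–N30: 4+4+14+11 = 33
N5–N34–N22–N33–N30: 4+4+20+11 = 39
The minimum is 33 hops' cost via N5–N34–N22–N32–N30.

33 hops' cost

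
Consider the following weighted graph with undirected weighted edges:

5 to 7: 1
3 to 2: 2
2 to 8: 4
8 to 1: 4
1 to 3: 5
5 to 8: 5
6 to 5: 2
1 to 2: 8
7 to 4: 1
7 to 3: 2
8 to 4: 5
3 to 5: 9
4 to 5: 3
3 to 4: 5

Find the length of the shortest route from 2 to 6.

Compare a few routes:
2 - 8 - 5 - 6: 4+5+2 = 11
2 - 3 - 7 - 5 - 6: 2+2+1+2 = 7
2 - 3 - 4 - 7 - 5 - 6: 2+5+1+1+2 = 11
2 - 3 - 7 - 4 - 5 - 6: 2+2+1+3+2 = 10
The minimum is 7 via 2 - 3 - 7 - 5 - 6.

7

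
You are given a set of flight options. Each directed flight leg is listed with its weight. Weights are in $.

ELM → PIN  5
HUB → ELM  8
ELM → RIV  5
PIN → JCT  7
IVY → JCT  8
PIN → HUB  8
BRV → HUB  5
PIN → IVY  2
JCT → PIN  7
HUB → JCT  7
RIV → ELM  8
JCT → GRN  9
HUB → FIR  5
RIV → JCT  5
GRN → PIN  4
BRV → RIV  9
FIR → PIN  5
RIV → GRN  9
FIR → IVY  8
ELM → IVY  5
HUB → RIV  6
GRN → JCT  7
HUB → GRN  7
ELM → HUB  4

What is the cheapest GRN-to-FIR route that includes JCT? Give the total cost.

$27

Best GRN to JCT: GRN → JCT costing 7
Best JCT to FIR: JCT → PIN → HUB → FIR costing 20
Total via JCT: 7 + 20 = $27.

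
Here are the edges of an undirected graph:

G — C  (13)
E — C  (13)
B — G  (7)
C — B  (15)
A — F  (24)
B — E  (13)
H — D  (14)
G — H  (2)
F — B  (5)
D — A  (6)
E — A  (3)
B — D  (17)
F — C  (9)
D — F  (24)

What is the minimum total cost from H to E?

Shortest distances from H:
H: 0
G: 2  (via H)
B: 9  (via G)
D: 14  (via H)
F: 14  (via B)
C: 15  (via G)
A: 20  (via D)
E: 22  (via B)
Shortest route: H → G → B → E = 22.

22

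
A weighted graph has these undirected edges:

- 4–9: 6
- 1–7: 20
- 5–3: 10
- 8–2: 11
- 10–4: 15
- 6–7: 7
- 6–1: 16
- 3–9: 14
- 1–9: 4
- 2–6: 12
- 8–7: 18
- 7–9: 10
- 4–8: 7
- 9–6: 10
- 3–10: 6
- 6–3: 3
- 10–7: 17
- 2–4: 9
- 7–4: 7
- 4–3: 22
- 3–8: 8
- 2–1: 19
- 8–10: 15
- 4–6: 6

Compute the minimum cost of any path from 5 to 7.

Compare a few routes:
5 - 3 - 6 - 7: 10+3+7 = 20
5 - 3 - 6 - 4 - 7: 10+3+6+7 = 26
The minimum is 20 via 5 - 3 - 6 - 7.

20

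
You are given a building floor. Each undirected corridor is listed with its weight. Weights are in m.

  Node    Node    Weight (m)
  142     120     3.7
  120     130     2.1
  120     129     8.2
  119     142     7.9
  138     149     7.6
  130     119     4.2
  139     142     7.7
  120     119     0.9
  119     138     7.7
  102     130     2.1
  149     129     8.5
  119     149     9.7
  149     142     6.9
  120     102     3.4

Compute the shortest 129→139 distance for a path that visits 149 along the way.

23.1 m

Best 129 to 149: 129 → 149 costing 8.5
Best 149 to 139: 149 → 142 → 139 costing 14.6
Total via 149: 8.5 + 14.6 = 23.1 m.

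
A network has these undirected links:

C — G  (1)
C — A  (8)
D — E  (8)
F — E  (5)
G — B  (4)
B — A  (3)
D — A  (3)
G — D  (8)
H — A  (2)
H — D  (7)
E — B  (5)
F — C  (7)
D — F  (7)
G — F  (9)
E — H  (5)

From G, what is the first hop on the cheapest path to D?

D

Candidate routes:
G - D: 8 = 8
G - B - A - D: 4+3+3 = 10
The minimum is 8 via G - D.
So from G the first move is to D.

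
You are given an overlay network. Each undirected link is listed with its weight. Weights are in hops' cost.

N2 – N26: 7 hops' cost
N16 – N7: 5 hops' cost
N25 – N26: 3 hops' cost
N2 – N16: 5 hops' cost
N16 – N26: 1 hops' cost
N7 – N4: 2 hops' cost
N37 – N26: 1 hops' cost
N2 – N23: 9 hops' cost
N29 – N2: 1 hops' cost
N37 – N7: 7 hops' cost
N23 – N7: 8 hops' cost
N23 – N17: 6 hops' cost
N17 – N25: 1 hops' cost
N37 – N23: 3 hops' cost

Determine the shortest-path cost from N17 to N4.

Enumerating some paths:
N17 → N25 → N26 → N37 → N7 → N4: 1+3+1+7+2 = 14
N17 → N25 → N26 → N37 → N23 → N7 → N4: 1+3+1+3+8+2 = 18
N17 → N25 → N26 → N16 → N7 → N4: 1+3+1+5+2 = 12
N17 → N23 → N7 → N4: 6+8+2 = 16
Cheapest is N17 → N25 → N26 → N16 → N7 → N4 at 12 hops' cost.

12 hops' cost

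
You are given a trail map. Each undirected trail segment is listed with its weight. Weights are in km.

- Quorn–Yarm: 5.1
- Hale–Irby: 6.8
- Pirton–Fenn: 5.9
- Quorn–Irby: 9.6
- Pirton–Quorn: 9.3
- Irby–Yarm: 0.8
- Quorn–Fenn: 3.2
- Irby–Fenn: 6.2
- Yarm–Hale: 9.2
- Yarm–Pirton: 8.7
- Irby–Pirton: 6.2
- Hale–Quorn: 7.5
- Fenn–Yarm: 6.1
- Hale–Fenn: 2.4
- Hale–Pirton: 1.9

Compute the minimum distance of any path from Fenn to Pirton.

Compare a few routes:
Fenn → Pirton: 5.9 = 5.9
Fenn → Hale → Pirton: 2.4+1.9 = 4.3
Cheapest is Fenn → Hale → Pirton at 4.3 km.

4.3 km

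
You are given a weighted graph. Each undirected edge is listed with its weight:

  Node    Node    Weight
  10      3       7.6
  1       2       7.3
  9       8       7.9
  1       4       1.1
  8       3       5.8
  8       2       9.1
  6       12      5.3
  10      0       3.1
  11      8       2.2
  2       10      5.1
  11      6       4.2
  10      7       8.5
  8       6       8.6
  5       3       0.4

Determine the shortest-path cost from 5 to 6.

12.6

Shortest distances from 5:
5: 0
3: 0.4  (via 5)
8: 6.2  (via 3)
10: 8  (via 3)
11: 8.4  (via 8)
0: 11.1  (via 10)
6: 12.6  (via 11)
Shortest route: 5 → 3 → 8 → 11 → 6 = 12.6.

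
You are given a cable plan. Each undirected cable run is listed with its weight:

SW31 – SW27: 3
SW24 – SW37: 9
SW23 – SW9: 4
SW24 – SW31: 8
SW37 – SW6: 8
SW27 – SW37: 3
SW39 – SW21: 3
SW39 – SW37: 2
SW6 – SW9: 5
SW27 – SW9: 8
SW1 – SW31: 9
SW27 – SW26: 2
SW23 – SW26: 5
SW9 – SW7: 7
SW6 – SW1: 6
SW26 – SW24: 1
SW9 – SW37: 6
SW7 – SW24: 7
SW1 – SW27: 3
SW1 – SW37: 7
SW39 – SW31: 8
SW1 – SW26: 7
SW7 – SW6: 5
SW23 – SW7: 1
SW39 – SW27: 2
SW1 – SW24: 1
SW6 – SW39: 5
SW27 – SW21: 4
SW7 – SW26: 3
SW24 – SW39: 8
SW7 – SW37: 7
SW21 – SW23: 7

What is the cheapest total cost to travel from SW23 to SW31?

9

Shortest distances from SW23:
SW23: 0
SW7: 1  (via SW23)
SW26: 4  (via SW7)
SW9: 4  (via SW23)
SW24: 5  (via SW26)
SW1: 6  (via SW24)
SW6: 6  (via SW7)
SW27: 6  (via SW26)
SW21: 7  (via SW23)
SW39: 8  (via SW27)
SW37: 8  (via SW7)
SW31: 9  (via SW27)
Shortest route: SW23 → SW7 → SW26 → SW27 → SW31 = 9.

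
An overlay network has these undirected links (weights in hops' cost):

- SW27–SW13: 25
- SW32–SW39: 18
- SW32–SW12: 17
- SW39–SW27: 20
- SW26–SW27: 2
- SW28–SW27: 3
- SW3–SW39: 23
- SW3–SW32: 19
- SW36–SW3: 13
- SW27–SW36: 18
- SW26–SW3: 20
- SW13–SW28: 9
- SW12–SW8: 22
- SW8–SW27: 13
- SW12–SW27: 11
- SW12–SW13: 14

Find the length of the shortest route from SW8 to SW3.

35 hops' cost

Settle nodes by increasing distance from SW8:
SW8: 0
SW27: 13  (via SW8)
SW26: 15  (via SW27)
SW28: 16  (via SW27)
SW12: 22  (via SW8)
SW13: 25  (via SW28)
SW36: 31  (via SW27)
SW39: 33  (via SW27)
SW3: 35  (via SW26)
Shortest route: SW8–SW27–SW26–SW3 = 35 hops' cost.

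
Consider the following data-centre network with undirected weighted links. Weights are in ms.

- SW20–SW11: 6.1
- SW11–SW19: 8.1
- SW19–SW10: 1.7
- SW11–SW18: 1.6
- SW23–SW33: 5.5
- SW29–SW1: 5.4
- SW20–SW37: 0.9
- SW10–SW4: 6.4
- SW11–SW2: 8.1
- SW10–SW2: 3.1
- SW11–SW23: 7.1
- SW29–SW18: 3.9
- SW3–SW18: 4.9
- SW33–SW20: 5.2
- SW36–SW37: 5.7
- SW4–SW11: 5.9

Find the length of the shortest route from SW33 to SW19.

19.4 ms

Shortest distances from SW33:
SW33: 0
SW20: 5.2  (via SW33)
SW23: 5.5  (via SW33)
SW37: 6.1  (via SW20)
SW11: 11.3  (via SW20)
SW36: 11.8  (via SW37)
SW18: 12.9  (via SW11)
SW29: 16.8  (via SW18)
SW4: 17.2  (via SW11)
SW3: 17.8  (via SW18)
SW19: 19.4  (via SW11)
Shortest route: SW33–SW20–SW11–SW19 = 19.4 ms.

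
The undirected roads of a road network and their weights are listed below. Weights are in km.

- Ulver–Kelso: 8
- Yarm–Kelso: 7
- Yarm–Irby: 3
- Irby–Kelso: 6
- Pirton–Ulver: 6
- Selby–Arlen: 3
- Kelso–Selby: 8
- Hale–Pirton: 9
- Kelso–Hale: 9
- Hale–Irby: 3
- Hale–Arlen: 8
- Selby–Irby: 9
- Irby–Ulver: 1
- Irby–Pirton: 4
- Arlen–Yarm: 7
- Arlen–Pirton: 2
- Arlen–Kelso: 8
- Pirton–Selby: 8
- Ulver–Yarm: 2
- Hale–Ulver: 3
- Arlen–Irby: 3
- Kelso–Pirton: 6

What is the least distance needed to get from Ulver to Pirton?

Candidate routes:
Ulver - Irby - Pirton: 1+4 = 5
Ulver - Pirton: 6 = 6
Cheapest is Ulver - Irby - Pirton at 5 km.

5 km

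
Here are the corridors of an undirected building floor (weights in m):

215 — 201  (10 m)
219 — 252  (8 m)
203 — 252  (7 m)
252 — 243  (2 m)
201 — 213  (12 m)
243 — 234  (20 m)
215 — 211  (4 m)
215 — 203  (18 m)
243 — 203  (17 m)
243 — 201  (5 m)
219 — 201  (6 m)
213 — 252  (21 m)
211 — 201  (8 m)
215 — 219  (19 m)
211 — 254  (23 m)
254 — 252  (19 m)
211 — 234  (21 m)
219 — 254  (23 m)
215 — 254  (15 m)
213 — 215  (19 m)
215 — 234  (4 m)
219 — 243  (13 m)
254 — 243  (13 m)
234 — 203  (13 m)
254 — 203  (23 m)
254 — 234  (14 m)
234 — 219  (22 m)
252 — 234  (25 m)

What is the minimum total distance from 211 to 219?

14 m

Candidate routes:
211–201–243–252–219: 8+5+2+8 = 23
211–201–219: 8+6 = 14
211–215–201–219: 4+10+6 = 20
211–215–219: 4+19 = 23
The minimum is 14 m via 211–201–219.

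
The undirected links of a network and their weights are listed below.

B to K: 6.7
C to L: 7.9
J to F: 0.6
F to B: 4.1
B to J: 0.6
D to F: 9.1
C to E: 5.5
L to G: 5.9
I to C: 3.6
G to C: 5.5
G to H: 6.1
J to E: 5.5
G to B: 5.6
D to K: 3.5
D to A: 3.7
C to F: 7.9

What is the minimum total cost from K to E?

12.8

Shortest distances from K:
K: 0
D: 3.5  (via K)
B: 6.7  (via K)
A: 7.2  (via D)
J: 7.3  (via B)
F: 7.9  (via J)
G: 12.3  (via B)
E: 12.8  (via J)
Shortest route: K–B–J–E = 12.8.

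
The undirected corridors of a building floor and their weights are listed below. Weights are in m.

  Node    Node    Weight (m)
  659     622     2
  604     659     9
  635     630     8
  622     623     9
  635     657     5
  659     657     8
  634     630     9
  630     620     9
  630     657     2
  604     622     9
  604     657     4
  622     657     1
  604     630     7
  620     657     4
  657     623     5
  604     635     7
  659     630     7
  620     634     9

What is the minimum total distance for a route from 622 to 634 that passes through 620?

14 m

Shortest 622→620: 622–657–620 = 5
Shortest 620→634: 620–634 = 9
Total via 620: 5 + 9 = 14 m.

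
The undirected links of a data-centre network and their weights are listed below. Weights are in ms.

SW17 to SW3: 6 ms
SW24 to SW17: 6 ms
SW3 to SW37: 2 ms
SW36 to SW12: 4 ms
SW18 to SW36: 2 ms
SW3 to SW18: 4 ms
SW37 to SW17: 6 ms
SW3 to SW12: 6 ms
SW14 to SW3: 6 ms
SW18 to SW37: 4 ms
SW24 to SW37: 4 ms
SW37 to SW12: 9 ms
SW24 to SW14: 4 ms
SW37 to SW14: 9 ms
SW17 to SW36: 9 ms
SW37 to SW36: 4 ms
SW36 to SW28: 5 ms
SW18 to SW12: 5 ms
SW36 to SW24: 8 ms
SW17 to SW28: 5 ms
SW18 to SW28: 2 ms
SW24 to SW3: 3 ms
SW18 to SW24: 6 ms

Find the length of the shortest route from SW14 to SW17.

10 ms

Running Dijkstra from SW14:
SW14: 0
SW24: 4  (via SW14)
SW3: 6  (via SW14)
SW37: 8  (via SW24)
SW17: 10  (via SW24)
Shortest route: SW14–SW24–SW17 = 10 ms.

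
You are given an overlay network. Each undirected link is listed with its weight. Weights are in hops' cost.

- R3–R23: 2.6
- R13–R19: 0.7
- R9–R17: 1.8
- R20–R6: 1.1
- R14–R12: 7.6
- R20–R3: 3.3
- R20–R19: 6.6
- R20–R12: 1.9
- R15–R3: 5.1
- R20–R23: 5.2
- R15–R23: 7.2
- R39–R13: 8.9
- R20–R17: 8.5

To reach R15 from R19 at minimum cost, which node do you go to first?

R20

Compare a few routes:
R19 - R20 - R23 - R15: 6.6+5.2+7.2 = 19
R19 - R20 - R3 - R15: 6.6+3.3+5.1 = 15
Cheapest is R19 - R20 - R3 - R15 at 15 hops' cost.
So from R19 the first move is to R20.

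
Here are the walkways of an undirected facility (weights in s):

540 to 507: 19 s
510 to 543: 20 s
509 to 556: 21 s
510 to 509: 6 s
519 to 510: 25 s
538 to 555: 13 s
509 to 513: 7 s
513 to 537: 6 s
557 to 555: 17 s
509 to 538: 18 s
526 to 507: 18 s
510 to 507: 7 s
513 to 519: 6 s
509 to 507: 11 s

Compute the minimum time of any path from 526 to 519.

Compare a few routes:
526 → 507 → 510 → 509 → 513 → 519: 18+7+6+7+6 = 44
526 → 507 → 509 → 513 → 519: 18+11+7+6 = 42
The minimum is 42 s via 526 → 507 → 509 → 513 → 519.

42 s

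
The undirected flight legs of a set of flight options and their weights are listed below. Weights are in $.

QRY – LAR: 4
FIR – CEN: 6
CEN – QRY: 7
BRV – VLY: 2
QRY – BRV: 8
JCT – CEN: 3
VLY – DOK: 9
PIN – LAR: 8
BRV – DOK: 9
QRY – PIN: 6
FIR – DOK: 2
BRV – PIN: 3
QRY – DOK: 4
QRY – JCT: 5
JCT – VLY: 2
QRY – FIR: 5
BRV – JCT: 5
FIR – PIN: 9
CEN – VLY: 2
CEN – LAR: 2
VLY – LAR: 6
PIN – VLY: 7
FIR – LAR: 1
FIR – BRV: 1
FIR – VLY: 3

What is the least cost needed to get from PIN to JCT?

Enumerating some paths:
PIN → BRV → VLY → JCT: 3+2+2 = 7
PIN → BRV → JCT: 3+5 = 8
PIN → BRV → FIR → VLY → JCT: 3+1+3+2 = 9
Cheapest is PIN → BRV → VLY → JCT at $7.

$7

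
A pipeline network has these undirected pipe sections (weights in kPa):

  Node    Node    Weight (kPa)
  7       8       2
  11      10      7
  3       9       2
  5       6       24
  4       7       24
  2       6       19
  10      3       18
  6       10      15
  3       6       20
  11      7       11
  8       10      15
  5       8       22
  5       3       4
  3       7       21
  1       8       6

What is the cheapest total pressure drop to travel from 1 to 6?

Running Dijkstra from 1:
1: 0
8: 6  (via 1)
7: 8  (via 8)
11: 19  (via 7)
10: 21  (via 8)
5: 28  (via 8)
3: 29  (via 7)
9: 31  (via 3)
4: 32  (via 7)
6: 36  (via 10)
Shortest route: 1–8–10–6 = 36 kPa.

36 kPa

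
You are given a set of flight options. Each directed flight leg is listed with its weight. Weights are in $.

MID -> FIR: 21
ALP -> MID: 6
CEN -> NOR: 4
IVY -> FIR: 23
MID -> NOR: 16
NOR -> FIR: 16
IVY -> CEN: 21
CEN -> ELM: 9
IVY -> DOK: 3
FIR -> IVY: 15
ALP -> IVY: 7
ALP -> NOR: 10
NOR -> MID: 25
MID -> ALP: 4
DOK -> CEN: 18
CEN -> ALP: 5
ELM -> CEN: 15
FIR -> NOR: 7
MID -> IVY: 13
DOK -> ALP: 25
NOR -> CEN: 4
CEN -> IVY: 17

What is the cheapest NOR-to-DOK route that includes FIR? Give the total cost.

$34

Shortest NOR→FIR: NOR → FIR = 16
Best FIR to DOK: FIR → IVY → DOK costing 18
Total via FIR: 16 + 18 = $34.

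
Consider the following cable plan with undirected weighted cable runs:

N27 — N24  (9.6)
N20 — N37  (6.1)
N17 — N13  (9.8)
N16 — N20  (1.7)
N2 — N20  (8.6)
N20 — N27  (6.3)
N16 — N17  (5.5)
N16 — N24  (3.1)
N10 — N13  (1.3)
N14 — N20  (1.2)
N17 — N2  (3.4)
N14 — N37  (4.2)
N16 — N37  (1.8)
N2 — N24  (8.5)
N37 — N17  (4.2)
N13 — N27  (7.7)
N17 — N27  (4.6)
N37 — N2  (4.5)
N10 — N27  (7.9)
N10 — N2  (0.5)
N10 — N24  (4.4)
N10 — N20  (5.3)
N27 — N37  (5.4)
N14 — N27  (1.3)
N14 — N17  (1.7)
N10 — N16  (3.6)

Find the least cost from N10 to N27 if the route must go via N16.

Shortest N10→N16: N10 → N16 = 3.6
Shortest N16→N27: N16 → N20 → N14 → N27 = 4.2
Total via N16: 3.6 + 4.2 = 7.8.

7.8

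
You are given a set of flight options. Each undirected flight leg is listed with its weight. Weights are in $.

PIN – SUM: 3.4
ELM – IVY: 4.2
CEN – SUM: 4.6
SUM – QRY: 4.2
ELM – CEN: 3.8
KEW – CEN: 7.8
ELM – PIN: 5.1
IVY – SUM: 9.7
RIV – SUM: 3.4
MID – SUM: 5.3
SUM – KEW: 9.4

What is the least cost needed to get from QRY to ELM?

Compare a few routes:
QRY - SUM - PIN - ELM: 4.2+3.4+5.1 = 12.7
QRY - SUM - CEN - ELM: 4.2+4.6+3.8 = 12.6
Cheapest is QRY - SUM - CEN - ELM at $12.6.

$12.6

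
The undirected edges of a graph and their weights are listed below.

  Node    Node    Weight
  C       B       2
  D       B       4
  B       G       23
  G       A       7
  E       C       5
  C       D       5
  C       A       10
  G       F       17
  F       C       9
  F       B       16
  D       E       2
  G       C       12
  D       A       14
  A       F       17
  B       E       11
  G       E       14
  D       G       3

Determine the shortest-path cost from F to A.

Enumerating some paths:
F → A: 17 = 17
F → G → A: 17+7 = 24
F → C → A: 9+10 = 19
F → C → D → G → A: 9+5+3+7 = 24
The minimum is 17 via F → A.

17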